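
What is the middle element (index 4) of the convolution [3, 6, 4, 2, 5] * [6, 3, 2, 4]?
Use y[k] = Σ_i a[i]·b[k-i] at k=4. y[4] = 6×4 + 4×2 + 2×3 + 5×6 = 68

68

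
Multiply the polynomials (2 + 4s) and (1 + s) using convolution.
Ascending coefficients: a = [2, 4], b = [1, 1]. c[0] = 2×1 = 2; c[1] = 2×1 + 4×1 = 6; c[2] = 4×1 = 4. Result coefficients: [2, 6, 4] → 2 + 6s + 4s^2

2 + 6s + 4s^2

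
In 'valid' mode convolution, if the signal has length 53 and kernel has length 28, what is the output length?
'Valid' mode counts only positions where the kernel fully overlaps the signal: m - n + 1 = 53 - 28 + 1 = 26

26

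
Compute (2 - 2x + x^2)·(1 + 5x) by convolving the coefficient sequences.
Ascending coefficients: a = [2, -2, 1], b = [1, 5]. c[0] = 2×1 = 2; c[1] = 2×5 + -2×1 = 8; c[2] = -2×5 + 1×1 = -9; c[3] = 1×5 = 5. Result coefficients: [2, 8, -9, 5] → 2 + 8x - 9x^2 + 5x^3

2 + 8x - 9x^2 + 5x^3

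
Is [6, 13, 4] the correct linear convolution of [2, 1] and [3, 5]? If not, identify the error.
Recompute linear convolution of [2, 1] and [3, 5]: y[0] = 2×3 = 6; y[1] = 2×5 + 1×3 = 13; y[2] = 1×5 = 5 → [6, 13, 5]. Compare to given [6, 13, 4]: they differ at index 2: given 4, correct 5, so answer: No

No. Error at index 2: given 4, correct 5.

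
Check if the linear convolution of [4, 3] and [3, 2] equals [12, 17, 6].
Recompute linear convolution of [4, 3] and [3, 2]: y[0] = 4×3 = 12; y[1] = 4×2 + 3×3 = 17; y[2] = 3×2 = 6 → [12, 17, 6]. Given [12, 17, 6] matches, so answer: Yes

Yes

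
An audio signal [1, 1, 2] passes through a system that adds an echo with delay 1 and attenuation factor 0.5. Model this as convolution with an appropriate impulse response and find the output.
Direct-path + delayed-attenuated-path model → impulse response h = [1, 0.5] (1 at lag 0, 0.5 at lag 1). Output y[n] = x[n] + 0.5·x[n - 1] (with x[n] = 0 outside 0..2): y[0] = 1 + 0.5×0 = 1; y[1] = 1 + 0.5×1 = 1.5; y[2] = 2 + 0.5×1 = 2.5; y[3] = 0 + 0.5×2 = 1.0. So y = [1, 1.5, 2.5, 1.0]

[1, 1.5, 2.5, 1.0]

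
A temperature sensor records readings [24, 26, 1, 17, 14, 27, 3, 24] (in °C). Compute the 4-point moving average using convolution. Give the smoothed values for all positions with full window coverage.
4-point moving average kernel = [1, 1, 1, 1]. Apply in 'valid' mode (full window coverage): avg[0] = (24 + 26 + 1 + 17) / 4 = 17.0; avg[1] = (26 + 1 + 17 + 14) / 4 = 14.5; avg[2] = (1 + 17 + 14 + 27) / 4 = 14.75; avg[3] = (17 + 14 + 27 + 3) / 4 = 15.25; avg[4] = (14 + 27 + 3 + 24) / 4 = 17.0. Smoothed values: [17.0, 14.5, 14.75, 15.25, 17.0]

[17.0, 14.5, 14.75, 15.25, 17.0]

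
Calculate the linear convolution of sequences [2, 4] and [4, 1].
y[0] = 2×4 = 8; y[1] = 2×1 + 4×4 = 18; y[2] = 4×1 = 4

[8, 18, 4]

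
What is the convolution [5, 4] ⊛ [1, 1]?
y[0] = 5×1 = 5; y[1] = 5×1 + 4×1 = 9; y[2] = 4×1 = 4

[5, 9, 4]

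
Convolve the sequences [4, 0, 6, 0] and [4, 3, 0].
y[0] = 4×4 = 16; y[1] = 4×3 + 0×4 = 12; y[2] = 4×0 + 0×3 + 6×4 = 24; y[3] = 0×0 + 6×3 + 0×4 = 18; y[4] = 6×0 + 0×3 = 0; y[5] = 0×0 = 0

[16, 12, 24, 18, 0, 0]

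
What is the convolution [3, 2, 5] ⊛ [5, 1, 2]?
y[0] = 3×5 = 15; y[1] = 3×1 + 2×5 = 13; y[2] = 3×2 + 2×1 + 5×5 = 33; y[3] = 2×2 + 5×1 = 9; y[4] = 5×2 = 10

[15, 13, 33, 9, 10]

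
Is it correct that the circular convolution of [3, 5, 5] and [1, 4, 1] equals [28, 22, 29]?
Recompute circular convolution of [3, 5, 5] and [1, 4, 1]: y[0] = 3×1 + 5×1 + 5×4 = 28; y[1] = 3×4 + 5×1 + 5×1 = 22; y[2] = 3×1 + 5×4 + 5×1 = 28 → [28, 22, 28]. Compare to given [28, 22, 29]: they differ at index 2: given 29, correct 28, so answer: No

No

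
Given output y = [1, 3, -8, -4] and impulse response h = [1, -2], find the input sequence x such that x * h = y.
Deconvolve y=[1, 3, -8, -4] by h=[1, -2]. Since h[0]=1, solve forward: x[0] = y[0] / 1 = 1; x[1] = (y[1] - 1×-2) / 1 = 5; x[2] = (y[2] - 5×-2) / 1 = 2. So x = [1, 5, 2]. Check by forward convolution: y[0] = 1×1 = 1; y[1] = 1×-2 + 5×1 = 3; y[2] = 5×-2 + 2×1 = -8; y[3] = 2×-2 = -4

[1, 5, 2]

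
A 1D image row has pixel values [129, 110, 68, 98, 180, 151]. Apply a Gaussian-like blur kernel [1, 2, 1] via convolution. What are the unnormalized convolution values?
Convolve image row [129, 110, 68, 98, 180, 151] with kernel [1, 2, 1]: y[0] = 129×1 = 129; y[1] = 129×2 + 110×1 = 368; y[2] = 129×1 + 110×2 + 68×1 = 417; y[3] = 110×1 + 68×2 + 98×1 = 344; y[4] = 68×1 + 98×2 + 180×1 = 444; y[5] = 98×1 + 180×2 + 151×1 = 609; y[6] = 180×1 + 151×2 = 482; y[7] = 151×1 = 151 → [129, 368, 417, 344, 444, 609, 482, 151]. Normalization factor = sum(kernel) = 4.

[129, 368, 417, 344, 444, 609, 482, 151]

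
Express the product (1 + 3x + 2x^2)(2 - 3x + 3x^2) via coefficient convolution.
Ascending coefficients: a = [1, 3, 2], b = [2, -3, 3]. c[0] = 1×2 = 2; c[1] = 1×-3 + 3×2 = 3; c[2] = 1×3 + 3×-3 + 2×2 = -2; c[3] = 3×3 + 2×-3 = 3; c[4] = 2×3 = 6. Result coefficients: [2, 3, -2, 3, 6] → 2 + 3x - 2x^2 + 3x^3 + 6x^4

2 + 3x - 2x^2 + 3x^3 + 6x^4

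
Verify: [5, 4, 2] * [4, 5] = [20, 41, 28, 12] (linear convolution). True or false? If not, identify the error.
Recompute linear convolution of [5, 4, 2] and [4, 5]: y[0] = 5×4 = 20; y[1] = 5×5 + 4×4 = 41; y[2] = 4×5 + 2×4 = 28; y[3] = 2×5 = 10 → [20, 41, 28, 10]. Compare to given [20, 41, 28, 12]: they differ at index 3: given 12, correct 10, so answer: No

No. Error at index 3: given 12, correct 10.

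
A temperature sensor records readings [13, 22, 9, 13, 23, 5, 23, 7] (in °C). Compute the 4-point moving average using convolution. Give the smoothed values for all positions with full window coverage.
4-point moving average kernel = [1, 1, 1, 1]. Apply in 'valid' mode (full window coverage): avg[0] = (13 + 22 + 9 + 13) / 4 = 14.25; avg[1] = (22 + 9 + 13 + 23) / 4 = 16.75; avg[2] = (9 + 13 + 23 + 5) / 4 = 12.5; avg[3] = (13 + 23 + 5 + 23) / 4 = 16.0; avg[4] = (23 + 5 + 23 + 7) / 4 = 14.5. Smoothed values: [14.25, 16.75, 12.5, 16.0, 14.5]

[14.25, 16.75, 12.5, 16.0, 14.5]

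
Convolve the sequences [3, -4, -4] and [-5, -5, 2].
y[0] = 3×-5 = -15; y[1] = 3×-5 + -4×-5 = 5; y[2] = 3×2 + -4×-5 + -4×-5 = 46; y[3] = -4×2 + -4×-5 = 12; y[4] = -4×2 = -8

[-15, 5, 46, 12, -8]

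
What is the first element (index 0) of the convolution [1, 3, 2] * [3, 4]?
Use y[k] = Σ_i a[i]·b[k-i] at k=0. y[0] = 1×3 = 3

3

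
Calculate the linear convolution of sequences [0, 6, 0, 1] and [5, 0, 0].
y[0] = 0×5 = 0; y[1] = 0×0 + 6×5 = 30; y[2] = 0×0 + 6×0 + 0×5 = 0; y[3] = 6×0 + 0×0 + 1×5 = 5; y[4] = 0×0 + 1×0 = 0; y[5] = 1×0 = 0

[0, 30, 0, 5, 0, 0]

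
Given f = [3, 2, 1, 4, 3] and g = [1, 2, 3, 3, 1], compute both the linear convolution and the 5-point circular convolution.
Linear: y_lin[0] = 3×1 = 3; y_lin[1] = 3×2 + 2×1 = 8; y_lin[2] = 3×3 + 2×2 + 1×1 = 14; y_lin[3] = 3×3 + 2×3 + 1×2 + 4×1 = 21; y_lin[4] = 3×1 + 2×3 + 1×3 + 4×2 + 3×1 = 23; y_lin[5] = 2×1 + 1×3 + 4×3 + 3×2 = 23; y_lin[6] = 1×1 + 4×3 + 3×3 = 22; y_lin[7] = 4×1 + 3×3 = 13; y_lin[8] = 3×1 = 3 → [3, 8, 14, 21, 23, 23, 22, 13, 3]. Circular (length 5): y[0] = 3×1 + 2×1 + 1×3 + 4×3 + 3×2 = 26; y[1] = 3×2 + 2×1 + 1×1 + 4×3 + 3×3 = 30; y[2] = 3×3 + 2×2 + 1×1 + 4×1 + 3×3 = 27; y[3] = 3×3 + 2×3 + 1×2 + 4×1 + 3×1 = 24; y[4] = 3×1 + 2×3 + 1×3 + 4×2 + 3×1 = 23 → [26, 30, 27, 24, 23]

Linear: [3, 8, 14, 21, 23, 23, 22, 13, 3], Circular: [26, 30, 27, 24, 23]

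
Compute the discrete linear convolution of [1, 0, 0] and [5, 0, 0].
y[0] = 1×5 = 5; y[1] = 1×0 + 0×5 = 0; y[2] = 1×0 + 0×0 + 0×5 = 0; y[3] = 0×0 + 0×0 = 0; y[4] = 0×0 = 0

[5, 0, 0, 0, 0]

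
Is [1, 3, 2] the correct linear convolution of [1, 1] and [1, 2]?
Recompute linear convolution of [1, 1] and [1, 2]: y[0] = 1×1 = 1; y[1] = 1×2 + 1×1 = 3; y[2] = 1×2 = 2 → [1, 3, 2]. Given [1, 3, 2] matches, so answer: Yes

Yes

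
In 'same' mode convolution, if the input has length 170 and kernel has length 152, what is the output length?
'Same' mode returns an output with the same length as the input: 170

170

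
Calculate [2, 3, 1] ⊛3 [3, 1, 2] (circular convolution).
Use y[k] = Σ_j s[j]·t[(k-j) mod 3]. y[0] = 2×3 + 3×2 + 1×1 = 13; y[1] = 2×1 + 3×3 + 1×2 = 13; y[2] = 2×2 + 3×1 + 1×3 = 10. Result: [13, 13, 10]

[13, 13, 10]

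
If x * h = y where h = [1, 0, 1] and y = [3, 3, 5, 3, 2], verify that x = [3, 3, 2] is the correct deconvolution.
Forward-compute [3, 3, 2] * [1, 0, 1]: y[0] = 3×1 = 3; y[1] = 3×0 + 3×1 = 3; y[2] = 3×1 + 3×0 + 2×1 = 5; y[3] = 3×1 + 2×0 = 3; y[4] = 2×1 = 2 → [3, 3, 5, 3, 2]. Matches given y = [3, 3, 5, 3, 2], so verified.

Verified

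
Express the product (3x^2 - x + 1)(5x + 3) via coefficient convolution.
Ascending coefficients: a = [1, -1, 3], b = [3, 5]. c[0] = 1×3 = 3; c[1] = 1×5 + -1×3 = 2; c[2] = -1×5 + 3×3 = 4; c[3] = 3×5 = 15. Result coefficients: [3, 2, 4, 15] → 15x^3 + 4x^2 + 2x + 3

15x^3 + 4x^2 + 2x + 3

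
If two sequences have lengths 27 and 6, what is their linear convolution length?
Linear/full convolution length: m + n - 1 = 27 + 6 - 1 = 32

32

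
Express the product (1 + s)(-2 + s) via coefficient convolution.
Ascending coefficients: a = [1, 1], b = [-2, 1]. c[0] = 1×-2 = -2; c[1] = 1×1 + 1×-2 = -1; c[2] = 1×1 = 1. Result coefficients: [-2, -1, 1] → -2 - s + s^2

-2 - s + s^2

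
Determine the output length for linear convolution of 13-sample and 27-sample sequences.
Linear/full convolution length: m + n - 1 = 13 + 27 - 1 = 39

39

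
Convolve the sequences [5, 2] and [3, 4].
y[0] = 5×3 = 15; y[1] = 5×4 + 2×3 = 26; y[2] = 2×4 = 8

[15, 26, 8]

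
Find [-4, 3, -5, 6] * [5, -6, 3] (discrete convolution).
y[0] = -4×5 = -20; y[1] = -4×-6 + 3×5 = 39; y[2] = -4×3 + 3×-6 + -5×5 = -55; y[3] = 3×3 + -5×-6 + 6×5 = 69; y[4] = -5×3 + 6×-6 = -51; y[5] = 6×3 = 18

[-20, 39, -55, 69, -51, 18]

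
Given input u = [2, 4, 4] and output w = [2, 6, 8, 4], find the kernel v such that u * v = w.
Output length 4 = len(u) + len(v) - 1 ⇒ len(v) = 2. Solve v forward using v[k] = (w[k] - Σ_{i≥1} u[i]·v[k-i]) / u[0]: v[0] = w[0] / u[0] = 2 / 2 = 1; v[1] = (w[1] - 4×1) / u[0] = (6 - 4×1) / 2 = 1. So v = [1, 1]. Forward-check [2, 4, 4] * [1, 1]: w[0] = 2×1 = 2; w[1] = 2×1 + 4×1 = 6; w[2] = 4×1 + 4×1 = 8; w[3] = 4×1 = 4 → [2, 6, 8, 4] ✓

[1, 1]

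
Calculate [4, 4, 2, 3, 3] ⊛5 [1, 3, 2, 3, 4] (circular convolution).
Use y[k] = Σ_j u[j]·v[(k-j) mod 5]. y[0] = 4×1 + 4×4 + 2×3 + 3×2 + 3×3 = 41; y[1] = 4×3 + 4×1 + 2×4 + 3×3 + 3×2 = 39; y[2] = 4×2 + 4×3 + 2×1 + 3×4 + 3×3 = 43; y[3] = 4×3 + 4×2 + 2×3 + 3×1 + 3×4 = 41; y[4] = 4×4 + 4×3 + 2×2 + 3×3 + 3×1 = 44. Result: [41, 39, 43, 41, 44]

[41, 39, 43, 41, 44]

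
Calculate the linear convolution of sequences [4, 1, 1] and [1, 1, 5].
y[0] = 4×1 = 4; y[1] = 4×1 + 1×1 = 5; y[2] = 4×5 + 1×1 + 1×1 = 22; y[3] = 1×5 + 1×1 = 6; y[4] = 1×5 = 5

[4, 5, 22, 6, 5]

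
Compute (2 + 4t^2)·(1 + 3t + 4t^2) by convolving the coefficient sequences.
Ascending coefficients: a = [2, 0, 4], b = [1, 3, 4]. c[0] = 2×1 = 2; c[1] = 2×3 + 0×1 = 6; c[2] = 2×4 + 0×3 + 4×1 = 12; c[3] = 0×4 + 4×3 = 12; c[4] = 4×4 = 16. Result coefficients: [2, 6, 12, 12, 16] → 2 + 6t + 12t^2 + 12t^3 + 16t^4

2 + 6t + 12t^2 + 12t^3 + 16t^4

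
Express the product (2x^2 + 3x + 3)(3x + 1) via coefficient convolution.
Ascending coefficients: a = [3, 3, 2], b = [1, 3]. c[0] = 3×1 = 3; c[1] = 3×3 + 3×1 = 12; c[2] = 3×3 + 2×1 = 11; c[3] = 2×3 = 6. Result coefficients: [3, 12, 11, 6] → 6x^3 + 11x^2 + 12x + 3

6x^3 + 11x^2 + 12x + 3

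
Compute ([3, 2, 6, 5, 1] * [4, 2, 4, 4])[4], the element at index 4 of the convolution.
Use y[k] = Σ_i a[i]·b[k-i] at k=4. y[4] = 2×4 + 6×4 + 5×2 + 1×4 = 46

46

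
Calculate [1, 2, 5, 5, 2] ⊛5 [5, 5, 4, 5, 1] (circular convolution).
Use y[k] = Σ_j x[j]·h[(k-j) mod 5]. y[0] = 1×5 + 2×1 + 5×5 + 5×4 + 2×5 = 62; y[1] = 1×5 + 2×5 + 5×1 + 5×5 + 2×4 = 53; y[2] = 1×4 + 2×5 + 5×5 + 5×1 + 2×5 = 54; y[3] = 1×5 + 2×4 + 5×5 + 5×5 + 2×1 = 65; y[4] = 1×1 + 2×5 + 5×4 + 5×5 + 2×5 = 66. Result: [62, 53, 54, 65, 66]

[62, 53, 54, 65, 66]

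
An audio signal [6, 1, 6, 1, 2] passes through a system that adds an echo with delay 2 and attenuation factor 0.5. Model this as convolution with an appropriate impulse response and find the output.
Direct-path + delayed-attenuated-path model → impulse response h = [1, 0, 0.5] (1 at lag 0, 0.5 at lag 2). Output y[n] = x[n] + 0.5·x[n - 2] (with x[n] = 0 outside 0..4): y[0] = 6 + 0.5×0 = 6; y[1] = 1 + 0.5×0 = 1; y[2] = 6 + 0.5×6 = 9.0; y[3] = 1 + 0.5×1 = 1.5; y[4] = 2 + 0.5×6 = 5.0; y[5] = 0 + 0.5×1 = 0.5; y[6] = 0 + 0.5×2 = 1.0. So y = [6, 1, 9.0, 1.5, 5.0, 0.5, 1.0]

[6, 1, 9.0, 1.5, 5.0, 0.5, 1.0]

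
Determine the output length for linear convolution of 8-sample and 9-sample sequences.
Linear/full convolution length: m + n - 1 = 8 + 9 - 1 = 16

16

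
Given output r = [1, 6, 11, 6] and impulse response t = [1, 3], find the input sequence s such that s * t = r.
Deconvolve r=[1, 6, 11, 6] by t=[1, 3]. Since t[0]=1, solve forward: s[0] = r[0] / 1 = 1; s[1] = (r[1] - 1×3) / 1 = 3; s[2] = (r[2] - 3×3) / 1 = 2. So s = [1, 3, 2]. Check by forward convolution: r[0] = 1×1 = 1; r[1] = 1×3 + 3×1 = 6; r[2] = 3×3 + 2×1 = 11; r[3] = 2×3 = 6

[1, 3, 2]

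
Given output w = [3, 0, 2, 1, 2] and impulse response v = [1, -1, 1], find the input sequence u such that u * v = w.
Deconvolve w=[3, 0, 2, 1, 2] by v=[1, -1, 1]. Since v[0]=1, solve forward: u[0] = w[0] / 1 = 3; u[1] = (w[1] - 3×-1) / 1 = 3; u[2] = (w[2] - 3×-1 - 3×1) / 1 = 2. So u = [3, 3, 2]. Check by forward convolution: w[0] = 3×1 = 3; w[1] = 3×-1 + 3×1 = 0; w[2] = 3×1 + 3×-1 + 2×1 = 2; w[3] = 3×1 + 2×-1 = 1; w[4] = 2×1 = 2

[3, 3, 2]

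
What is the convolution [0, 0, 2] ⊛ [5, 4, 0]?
y[0] = 0×5 = 0; y[1] = 0×4 + 0×5 = 0; y[2] = 0×0 + 0×4 + 2×5 = 10; y[3] = 0×0 + 2×4 = 8; y[4] = 2×0 = 0

[0, 0, 10, 8, 0]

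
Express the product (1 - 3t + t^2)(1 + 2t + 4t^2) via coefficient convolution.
Ascending coefficients: a = [1, -3, 1], b = [1, 2, 4]. c[0] = 1×1 = 1; c[1] = 1×2 + -3×1 = -1; c[2] = 1×4 + -3×2 + 1×1 = -1; c[3] = -3×4 + 1×2 = -10; c[4] = 1×4 = 4. Result coefficients: [1, -1, -1, -10, 4] → 1 - t - t^2 - 10t^3 + 4t^4

1 - t - t^2 - 10t^3 + 4t^4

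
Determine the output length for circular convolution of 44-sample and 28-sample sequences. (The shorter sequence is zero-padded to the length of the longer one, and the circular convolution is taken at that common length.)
Circular convolution (zero-padding the shorter input) has length max(m, n) = max(44, 28) = 44

44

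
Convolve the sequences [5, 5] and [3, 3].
y[0] = 5×3 = 15; y[1] = 5×3 + 5×3 = 30; y[2] = 5×3 = 15

[15, 30, 15]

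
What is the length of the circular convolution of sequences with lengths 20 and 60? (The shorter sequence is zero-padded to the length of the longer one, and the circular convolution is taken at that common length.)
Circular convolution (zero-padding the shorter input) has length max(m, n) = max(20, 60) = 60

60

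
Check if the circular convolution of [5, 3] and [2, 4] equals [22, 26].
Recompute circular convolution of [5, 3] and [2, 4]: y[0] = 5×2 + 3×4 = 22; y[1] = 5×4 + 3×2 = 26 → [22, 26]. Given [22, 26] matches, so answer: Yes

Yes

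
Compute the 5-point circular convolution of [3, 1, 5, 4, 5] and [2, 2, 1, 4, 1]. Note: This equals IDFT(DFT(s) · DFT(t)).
Either evaluate y[k] = Σ_j s[j]·t[(k-j) mod 5] directly, or use IDFT(DFT(s) · DFT(t)). y[0] = 3×2 + 1×1 + 5×4 + 4×1 + 5×2 = 41; y[1] = 3×2 + 1×2 + 5×1 + 4×4 + 5×1 = 34; y[2] = 3×1 + 1×2 + 5×2 + 4×1 + 5×4 = 39; y[3] = 3×4 + 1×1 + 5×2 + 4×2 + 5×1 = 36; y[4] = 3×1 + 1×4 + 5×1 + 4×2 + 5×2 = 30. Result: [41, 34, 39, 36, 30]

[41, 34, 39, 36, 30]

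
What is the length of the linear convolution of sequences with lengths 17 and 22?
Linear/full convolution length: m + n - 1 = 17 + 22 - 1 = 38

38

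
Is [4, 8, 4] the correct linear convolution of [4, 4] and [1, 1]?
Recompute linear convolution of [4, 4] and [1, 1]: y[0] = 4×1 = 4; y[1] = 4×1 + 4×1 = 8; y[2] = 4×1 = 4 → [4, 8, 4]. Given [4, 8, 4] matches, so answer: Yes

Yes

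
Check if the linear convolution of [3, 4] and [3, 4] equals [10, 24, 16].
Recompute linear convolution of [3, 4] and [3, 4]: y[0] = 3×3 = 9; y[1] = 3×4 + 4×3 = 24; y[2] = 4×4 = 16 → [9, 24, 16]. Compare to given [10, 24, 16]: they differ at index 0: given 10, correct 9, so answer: No

No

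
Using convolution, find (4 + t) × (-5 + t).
Ascending coefficients: a = [4, 1], b = [-5, 1]. c[0] = 4×-5 = -20; c[1] = 4×1 + 1×-5 = -1; c[2] = 1×1 = 1. Result coefficients: [-20, -1, 1] → -20 - t + t^2

-20 - t + t^2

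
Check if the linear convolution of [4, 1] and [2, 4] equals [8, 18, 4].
Recompute linear convolution of [4, 1] and [2, 4]: y[0] = 4×2 = 8; y[1] = 4×4 + 1×2 = 18; y[2] = 1×4 = 4 → [8, 18, 4]. Given [8, 18, 4] matches, so answer: Yes

Yes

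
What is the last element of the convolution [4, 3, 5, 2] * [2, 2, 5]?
Use y[k] = Σ_i a[i]·b[k-i] at k=5. y[5] = 2×5 = 10

10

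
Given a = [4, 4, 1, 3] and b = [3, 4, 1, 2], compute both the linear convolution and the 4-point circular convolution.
Linear: y_lin[0] = 4×3 = 12; y_lin[1] = 4×4 + 4×3 = 28; y_lin[2] = 4×1 + 4×4 + 1×3 = 23; y_lin[3] = 4×2 + 4×1 + 1×4 + 3×3 = 25; y_lin[4] = 4×2 + 1×1 + 3×4 = 21; y_lin[5] = 1×2 + 3×1 = 5; y_lin[6] = 3×2 = 6 → [12, 28, 23, 25, 21, 5, 6]. Circular (length 4): y[0] = 4×3 + 4×2 + 1×1 + 3×4 = 33; y[1] = 4×4 + 4×3 + 1×2 + 3×1 = 33; y[2] = 4×1 + 4×4 + 1×3 + 3×2 = 29; y[3] = 4×2 + 4×1 + 1×4 + 3×3 = 25 → [33, 33, 29, 25]

Linear: [12, 28, 23, 25, 21, 5, 6], Circular: [33, 33, 29, 25]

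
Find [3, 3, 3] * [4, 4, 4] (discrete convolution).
y[0] = 3×4 = 12; y[1] = 3×4 + 3×4 = 24; y[2] = 3×4 + 3×4 + 3×4 = 36; y[3] = 3×4 + 3×4 = 24; y[4] = 3×4 = 12

[12, 24, 36, 24, 12]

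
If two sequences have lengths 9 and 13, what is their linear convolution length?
Linear/full convolution length: m + n - 1 = 9 + 13 - 1 = 21

21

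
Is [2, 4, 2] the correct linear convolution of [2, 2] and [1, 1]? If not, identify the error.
Recompute linear convolution of [2, 2] and [1, 1]: y[0] = 2×1 = 2; y[1] = 2×1 + 2×1 = 4; y[2] = 2×1 = 2 → [2, 4, 2]. Given [2, 4, 2] matches, so answer: Yes

Yes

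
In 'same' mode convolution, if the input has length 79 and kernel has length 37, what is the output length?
'Same' mode returns an output with the same length as the input: 79

79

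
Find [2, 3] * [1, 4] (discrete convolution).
y[0] = 2×1 = 2; y[1] = 2×4 + 3×1 = 11; y[2] = 3×4 = 12

[2, 11, 12]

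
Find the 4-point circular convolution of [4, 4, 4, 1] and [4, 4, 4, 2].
Use y[k] = Σ_j u[j]·v[(k-j) mod 4]. y[0] = 4×4 + 4×2 + 4×4 + 1×4 = 44; y[1] = 4×4 + 4×4 + 4×2 + 1×4 = 44; y[2] = 4×4 + 4×4 + 4×4 + 1×2 = 50; y[3] = 4×2 + 4×4 + 4×4 + 1×4 = 44. Result: [44, 44, 50, 44]

[44, 44, 50, 44]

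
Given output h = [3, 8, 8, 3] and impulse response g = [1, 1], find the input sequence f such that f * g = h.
Deconvolve h=[3, 8, 8, 3] by g=[1, 1]. Since g[0]=1, solve forward: f[0] = h[0] / 1 = 3; f[1] = (h[1] - 3×1) / 1 = 5; f[2] = (h[2] - 5×1) / 1 = 3. So f = [3, 5, 3]. Check by forward convolution: h[0] = 3×1 = 3; h[1] = 3×1 + 5×1 = 8; h[2] = 5×1 + 3×1 = 8; h[3] = 3×1 = 3

[3, 5, 3]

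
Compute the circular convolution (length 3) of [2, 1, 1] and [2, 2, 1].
Use y[k] = Σ_j a[j]·b[(k-j) mod 3]. y[0] = 2×2 + 1×1 + 1×2 = 7; y[1] = 2×2 + 1×2 + 1×1 = 7; y[2] = 2×1 + 1×2 + 1×2 = 6. Result: [7, 7, 6]

[7, 7, 6]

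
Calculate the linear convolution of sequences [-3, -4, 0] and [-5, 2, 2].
y[0] = -3×-5 = 15; y[1] = -3×2 + -4×-5 = 14; y[2] = -3×2 + -4×2 + 0×-5 = -14; y[3] = -4×2 + 0×2 = -8; y[4] = 0×2 = 0

[15, 14, -14, -8, 0]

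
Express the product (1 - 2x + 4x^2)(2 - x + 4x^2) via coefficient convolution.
Ascending coefficients: a = [1, -2, 4], b = [2, -1, 4]. c[0] = 1×2 = 2; c[1] = 1×-1 + -2×2 = -5; c[2] = 1×4 + -2×-1 + 4×2 = 14; c[3] = -2×4 + 4×-1 = -12; c[4] = 4×4 = 16. Result coefficients: [2, -5, 14, -12, 16] → 2 - 5x + 14x^2 - 12x^3 + 16x^4

2 - 5x + 14x^2 - 12x^3 + 16x^4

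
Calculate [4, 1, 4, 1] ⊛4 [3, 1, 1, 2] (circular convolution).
Use y[k] = Σ_j s[j]·t[(k-j) mod 4]. y[0] = 4×3 + 1×2 + 4×1 + 1×1 = 19; y[1] = 4×1 + 1×3 + 4×2 + 1×1 = 16; y[2] = 4×1 + 1×1 + 4×3 + 1×2 = 19; y[3] = 4×2 + 1×1 + 4×1 + 1×3 = 16. Result: [19, 16, 19, 16]

[19, 16, 19, 16]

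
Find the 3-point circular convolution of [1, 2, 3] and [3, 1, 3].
Use y[k] = Σ_j a[j]·b[(k-j) mod 3]. y[0] = 1×3 + 2×3 + 3×1 = 12; y[1] = 1×1 + 2×3 + 3×3 = 16; y[2] = 1×3 + 2×1 + 3×3 = 14. Result: [12, 16, 14]

[12, 16, 14]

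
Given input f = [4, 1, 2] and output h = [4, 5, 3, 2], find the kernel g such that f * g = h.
Output length 4 = len(f) + len(g) - 1 ⇒ len(g) = 2. Solve g forward using g[k] = (h[k] - Σ_{i≥1} f[i]·g[k-i]) / f[0]: g[0] = h[0] / f[0] = 4 / 4 = 1; g[1] = (h[1] - 1×1) / f[0] = (5 - 1×1) / 4 = 1. So g = [1, 1]. Forward-check [4, 1, 2] * [1, 1]: h[0] = 4×1 = 4; h[1] = 4×1 + 1×1 = 5; h[2] = 1×1 + 2×1 = 3; h[3] = 2×1 = 2 → [4, 5, 3, 2] ✓

[1, 1]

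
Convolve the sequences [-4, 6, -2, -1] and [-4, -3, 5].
y[0] = -4×-4 = 16; y[1] = -4×-3 + 6×-4 = -12; y[2] = -4×5 + 6×-3 + -2×-4 = -30; y[3] = 6×5 + -2×-3 + -1×-4 = 40; y[4] = -2×5 + -1×-3 = -7; y[5] = -1×5 = -5

[16, -12, -30, 40, -7, -5]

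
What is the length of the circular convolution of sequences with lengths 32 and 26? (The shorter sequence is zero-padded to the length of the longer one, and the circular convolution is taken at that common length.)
Circular convolution (zero-padding the shorter input) has length max(m, n) = max(32, 26) = 32

32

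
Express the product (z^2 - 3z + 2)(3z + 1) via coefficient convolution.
Ascending coefficients: a = [2, -3, 1], b = [1, 3]. c[0] = 2×1 = 2; c[1] = 2×3 + -3×1 = 3; c[2] = -3×3 + 1×1 = -8; c[3] = 1×3 = 3. Result coefficients: [2, 3, -8, 3] → 3z^3 - 8z^2 + 3z + 2

3z^3 - 8z^2 + 3z + 2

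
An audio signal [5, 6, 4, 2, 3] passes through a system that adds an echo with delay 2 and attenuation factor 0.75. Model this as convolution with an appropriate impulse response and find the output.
Direct-path + delayed-attenuated-path model → impulse response h = [1, 0, 0.75] (1 at lag 0, 0.75 at lag 2). Output y[n] = x[n] + 0.75·x[n - 2] (with x[n] = 0 outside 0..4): y[0] = 5 + 0.75×0 = 5; y[1] = 6 + 0.75×0 = 6; y[2] = 4 + 0.75×5 = 7.75; y[3] = 2 + 0.75×6 = 6.5; y[4] = 3 + 0.75×4 = 6.0; y[5] = 0 + 0.75×2 = 1.5; y[6] = 0 + 0.75×3 = 2.25. So y = [5, 6, 7.75, 6.5, 6.0, 1.5, 2.25]

[5, 6, 7.75, 6.5, 6.0, 1.5, 2.25]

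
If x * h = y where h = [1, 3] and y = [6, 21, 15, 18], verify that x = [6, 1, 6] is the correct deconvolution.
Forward-compute [6, 1, 6] * [1, 3]: y[0] = 6×1 = 6; y[1] = 6×3 + 1×1 = 19; y[2] = 1×3 + 6×1 = 9; y[3] = 6×3 = 18 → [6, 19, 9, 18]. Does not match given y = [6, 21, 15, 18].

Not verified. [6, 1, 6] * [1, 3] = [6, 19, 9, 18], which differs from [6, 21, 15, 18] at index 1.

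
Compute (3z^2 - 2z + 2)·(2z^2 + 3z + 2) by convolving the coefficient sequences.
Ascending coefficients: a = [2, -2, 3], b = [2, 3, 2]. c[0] = 2×2 = 4; c[1] = 2×3 + -2×2 = 2; c[2] = 2×2 + -2×3 + 3×2 = 4; c[3] = -2×2 + 3×3 = 5; c[4] = 3×2 = 6. Result coefficients: [4, 2, 4, 5, 6] → 6z^4 + 5z^3 + 4z^2 + 2z + 4

6z^4 + 5z^3 + 4z^2 + 2z + 4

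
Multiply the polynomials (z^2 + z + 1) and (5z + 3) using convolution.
Ascending coefficients: a = [1, 1, 1], b = [3, 5]. c[0] = 1×3 = 3; c[1] = 1×5 + 1×3 = 8; c[2] = 1×5 + 1×3 = 8; c[3] = 1×5 = 5. Result coefficients: [3, 8, 8, 5] → 5z^3 + 8z^2 + 8z + 3

5z^3 + 8z^2 + 8z + 3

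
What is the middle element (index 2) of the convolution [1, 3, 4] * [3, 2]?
Use y[k] = Σ_i a[i]·b[k-i] at k=2. y[2] = 3×2 + 4×3 = 18

18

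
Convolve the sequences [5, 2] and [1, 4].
y[0] = 5×1 = 5; y[1] = 5×4 + 2×1 = 22; y[2] = 2×4 = 8

[5, 22, 8]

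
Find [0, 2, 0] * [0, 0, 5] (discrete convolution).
y[0] = 0×0 = 0; y[1] = 0×0 + 2×0 = 0; y[2] = 0×5 + 2×0 + 0×0 = 0; y[3] = 2×5 + 0×0 = 10; y[4] = 0×5 = 0

[0, 0, 0, 10, 0]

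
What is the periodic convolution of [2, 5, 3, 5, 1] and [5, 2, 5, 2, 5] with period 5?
Use y[k] = Σ_j s[j]·t[(k-j) mod 5]. y[0] = 2×5 + 5×5 + 3×2 + 5×5 + 1×2 = 68; y[1] = 2×2 + 5×5 + 3×5 + 5×2 + 1×5 = 59; y[2] = 2×5 + 5×2 + 3×5 + 5×5 + 1×2 = 62; y[3] = 2×2 + 5×5 + 3×2 + 5×5 + 1×5 = 65; y[4] = 2×5 + 5×2 + 3×5 + 5×2 + 1×5 = 50. Result: [68, 59, 62, 65, 50]

[68, 59, 62, 65, 50]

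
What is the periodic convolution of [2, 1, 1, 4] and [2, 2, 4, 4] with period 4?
Use y[k] = Σ_j a[j]·b[(k-j) mod 4]. y[0] = 2×2 + 1×4 + 1×4 + 4×2 = 20; y[1] = 2×2 + 1×2 + 1×4 + 4×4 = 26; y[2] = 2×4 + 1×2 + 1×2 + 4×4 = 28; y[3] = 2×4 + 1×4 + 1×2 + 4×2 = 22. Result: [20, 26, 28, 22]

[20, 26, 28, 22]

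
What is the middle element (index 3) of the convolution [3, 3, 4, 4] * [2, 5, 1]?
Use y[k] = Σ_i a[i]·b[k-i] at k=3. y[3] = 3×1 + 4×5 + 4×2 = 31

31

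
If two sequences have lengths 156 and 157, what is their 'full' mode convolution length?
Linear/full convolution length: m + n - 1 = 156 + 157 - 1 = 312

312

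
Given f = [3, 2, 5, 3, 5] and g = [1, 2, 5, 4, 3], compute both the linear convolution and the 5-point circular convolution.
Linear: y_lin[0] = 3×1 = 3; y_lin[1] = 3×2 + 2×1 = 8; y_lin[2] = 3×5 + 2×2 + 5×1 = 24; y_lin[3] = 3×4 + 2×5 + 5×2 + 3×1 = 35; y_lin[4] = 3×3 + 2×4 + 5×5 + 3×2 + 5×1 = 53; y_lin[5] = 2×3 + 5×4 + 3×5 + 5×2 = 51; y_lin[6] = 5×3 + 3×4 + 5×5 = 52; y_lin[7] = 3×3 + 5×4 = 29; y_lin[8] = 5×3 = 15 → [3, 8, 24, 35, 53, 51, 52, 29, 15]. Circular (length 5): y[0] = 3×1 + 2×3 + 5×4 + 3×5 + 5×2 = 54; y[1] = 3×2 + 2×1 + 5×3 + 3×4 + 5×5 = 60; y[2] = 3×5 + 2×2 + 5×1 + 3×3 + 5×4 = 53; y[3] = 3×4 + 2×5 + 5×2 + 3×1 + 5×3 = 50; y[4] = 3×3 + 2×4 + 5×5 + 3×2 + 5×1 = 53 → [54, 60, 53, 50, 53]

Linear: [3, 8, 24, 35, 53, 51, 52, 29, 15], Circular: [54, 60, 53, 50, 53]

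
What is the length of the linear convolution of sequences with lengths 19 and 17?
Linear/full convolution length: m + n - 1 = 19 + 17 - 1 = 35

35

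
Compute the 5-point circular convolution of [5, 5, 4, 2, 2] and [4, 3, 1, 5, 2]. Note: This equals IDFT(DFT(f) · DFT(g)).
Either evaluate y[k] = Σ_j f[j]·g[(k-j) mod 5] directly, or use IDFT(DFT(f) · DFT(g)). y[0] = 5×4 + 5×2 + 4×5 + 2×1 + 2×3 = 58; y[1] = 5×3 + 5×4 + 4×2 + 2×5 + 2×1 = 55; y[2] = 5×1 + 5×3 + 4×4 + 2×2 + 2×5 = 50; y[3] = 5×5 + 5×1 + 4×3 + 2×4 + 2×2 = 54; y[4] = 5×2 + 5×5 + 4×1 + 2×3 + 2×4 = 53. Result: [58, 55, 50, 54, 53]

[58, 55, 50, 54, 53]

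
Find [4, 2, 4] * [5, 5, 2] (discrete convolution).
y[0] = 4×5 = 20; y[1] = 4×5 + 2×5 = 30; y[2] = 4×2 + 2×5 + 4×5 = 38; y[3] = 2×2 + 4×5 = 24; y[4] = 4×2 = 8

[20, 30, 38, 24, 8]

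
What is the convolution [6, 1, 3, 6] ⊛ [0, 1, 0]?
y[0] = 6×0 = 0; y[1] = 6×1 + 1×0 = 6; y[2] = 6×0 + 1×1 + 3×0 = 1; y[3] = 1×0 + 3×1 + 6×0 = 3; y[4] = 3×0 + 6×1 = 6; y[5] = 6×0 = 0

[0, 6, 1, 3, 6, 0]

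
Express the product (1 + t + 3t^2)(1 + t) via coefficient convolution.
Ascending coefficients: a = [1, 1, 3], b = [1, 1]. c[0] = 1×1 = 1; c[1] = 1×1 + 1×1 = 2; c[2] = 1×1 + 3×1 = 4; c[3] = 3×1 = 3. Result coefficients: [1, 2, 4, 3] → 1 + 2t + 4t^2 + 3t^3

1 + 2t + 4t^2 + 3t^3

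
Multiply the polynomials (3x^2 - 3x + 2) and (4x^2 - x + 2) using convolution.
Ascending coefficients: a = [2, -3, 3], b = [2, -1, 4]. c[0] = 2×2 = 4; c[1] = 2×-1 + -3×2 = -8; c[2] = 2×4 + -3×-1 + 3×2 = 17; c[3] = -3×4 + 3×-1 = -15; c[4] = 3×4 = 12. Result coefficients: [4, -8, 17, -15, 12] → 12x^4 - 15x^3 + 17x^2 - 8x + 4

12x^4 - 15x^3 + 17x^2 - 8x + 4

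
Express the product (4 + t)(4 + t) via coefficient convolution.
Ascending coefficients: a = [4, 1], b = [4, 1]. c[0] = 4×4 = 16; c[1] = 4×1 + 1×4 = 8; c[2] = 1×1 = 1. Result coefficients: [16, 8, 1] → 16 + 8t + t^2

16 + 8t + t^2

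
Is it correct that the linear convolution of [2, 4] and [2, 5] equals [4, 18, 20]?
Recompute linear convolution of [2, 4] and [2, 5]: y[0] = 2×2 = 4; y[1] = 2×5 + 4×2 = 18; y[2] = 4×5 = 20 → [4, 18, 20]. Given [4, 18, 20] matches, so answer: Yes

Yes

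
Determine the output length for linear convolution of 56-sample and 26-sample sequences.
Linear/full convolution length: m + n - 1 = 56 + 26 - 1 = 81

81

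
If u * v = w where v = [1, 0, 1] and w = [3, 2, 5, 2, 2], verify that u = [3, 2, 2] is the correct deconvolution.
Forward-compute [3, 2, 2] * [1, 0, 1]: w[0] = 3×1 = 3; w[1] = 3×0 + 2×1 = 2; w[2] = 3×1 + 2×0 + 2×1 = 5; w[3] = 2×1 + 2×0 = 2; w[4] = 2×1 = 2 → [3, 2, 5, 2, 2]. Matches given w = [3, 2, 5, 2, 2], so verified.

Verified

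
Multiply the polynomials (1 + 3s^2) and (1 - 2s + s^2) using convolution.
Ascending coefficients: a = [1, 0, 3], b = [1, -2, 1]. c[0] = 1×1 = 1; c[1] = 1×-2 + 0×1 = -2; c[2] = 1×1 + 0×-2 + 3×1 = 4; c[3] = 0×1 + 3×-2 = -6; c[4] = 3×1 = 3. Result coefficients: [1, -2, 4, -6, 3] → 1 - 2s + 4s^2 - 6s^3 + 3s^4

1 - 2s + 4s^2 - 6s^3 + 3s^4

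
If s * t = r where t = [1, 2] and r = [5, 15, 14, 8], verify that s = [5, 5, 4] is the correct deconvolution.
Forward-compute [5, 5, 4] * [1, 2]: r[0] = 5×1 = 5; r[1] = 5×2 + 5×1 = 15; r[2] = 5×2 + 4×1 = 14; r[3] = 4×2 = 8 → [5, 15, 14, 8]. Matches given r = [5, 15, 14, 8], so verified.

Verified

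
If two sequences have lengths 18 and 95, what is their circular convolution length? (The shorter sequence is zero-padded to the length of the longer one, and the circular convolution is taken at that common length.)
Circular convolution (zero-padding the shorter input) has length max(m, n) = max(18, 95) = 95

95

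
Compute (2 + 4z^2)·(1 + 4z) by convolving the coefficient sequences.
Ascending coefficients: a = [2, 0, 4], b = [1, 4]. c[0] = 2×1 = 2; c[1] = 2×4 + 0×1 = 8; c[2] = 0×4 + 4×1 = 4; c[3] = 4×4 = 16. Result coefficients: [2, 8, 4, 16] → 2 + 8z + 4z^2 + 16z^3

2 + 8z + 4z^2 + 16z^3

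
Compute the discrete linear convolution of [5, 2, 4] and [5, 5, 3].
y[0] = 5×5 = 25; y[1] = 5×5 + 2×5 = 35; y[2] = 5×3 + 2×5 + 4×5 = 45; y[3] = 2×3 + 4×5 = 26; y[4] = 4×3 = 12

[25, 35, 45, 26, 12]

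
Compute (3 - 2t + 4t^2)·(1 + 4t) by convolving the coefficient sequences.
Ascending coefficients: a = [3, -2, 4], b = [1, 4]. c[0] = 3×1 = 3; c[1] = 3×4 + -2×1 = 10; c[2] = -2×4 + 4×1 = -4; c[3] = 4×4 = 16. Result coefficients: [3, 10, -4, 16] → 3 + 10t - 4t^2 + 16t^3

3 + 10t - 4t^2 + 16t^3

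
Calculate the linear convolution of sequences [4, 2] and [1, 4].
y[0] = 4×1 = 4; y[1] = 4×4 + 2×1 = 18; y[2] = 2×4 = 8

[4, 18, 8]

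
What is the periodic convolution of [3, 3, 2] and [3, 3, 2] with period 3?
Use y[k] = Σ_j a[j]·b[(k-j) mod 3]. y[0] = 3×3 + 3×2 + 2×3 = 21; y[1] = 3×3 + 3×3 + 2×2 = 22; y[2] = 3×2 + 3×3 + 2×3 = 21. Result: [21, 22, 21]

[21, 22, 21]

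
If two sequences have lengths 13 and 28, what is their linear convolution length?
Linear/full convolution length: m + n - 1 = 13 + 28 - 1 = 40

40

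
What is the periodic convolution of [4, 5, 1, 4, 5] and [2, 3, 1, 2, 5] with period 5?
Use y[k] = Σ_j s[j]·t[(k-j) mod 5]. y[0] = 4×2 + 5×5 + 1×2 + 4×1 + 5×3 = 54; y[1] = 4×3 + 5×2 + 1×5 + 4×2 + 5×1 = 40; y[2] = 4×1 + 5×3 + 1×2 + 4×5 + 5×2 = 51; y[3] = 4×2 + 5×1 + 1×3 + 4×2 + 5×5 = 49; y[4] = 4×5 + 5×2 + 1×1 + 4×3 + 5×2 = 53. Result: [54, 40, 51, 49, 53]

[54, 40, 51, 49, 53]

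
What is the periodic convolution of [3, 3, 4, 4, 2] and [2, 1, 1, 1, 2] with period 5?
Use y[k] = Σ_j x[j]·h[(k-j) mod 5]. y[0] = 3×2 + 3×2 + 4×1 + 4×1 + 2×1 = 22; y[1] = 3×1 + 3×2 + 4×2 + 4×1 + 2×1 = 23; y[2] = 3×1 + 3×1 + 4×2 + 4×2 + 2×1 = 24; y[3] = 3×1 + 3×1 + 4×1 + 4×2 + 2×2 = 22; y[4] = 3×2 + 3×1 + 4×1 + 4×1 + 2×2 = 21. Result: [22, 23, 24, 22, 21]

[22, 23, 24, 22, 21]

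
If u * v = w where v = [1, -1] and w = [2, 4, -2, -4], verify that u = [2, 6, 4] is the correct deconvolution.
Forward-compute [2, 6, 4] * [1, -1]: w[0] = 2×1 = 2; w[1] = 2×-1 + 6×1 = 4; w[2] = 6×-1 + 4×1 = -2; w[3] = 4×-1 = -4 → [2, 4, -2, -4]. Matches given w = [2, 4, -2, -4], so verified.

Verified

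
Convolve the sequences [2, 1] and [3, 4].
y[0] = 2×3 = 6; y[1] = 2×4 + 1×3 = 11; y[2] = 1×4 = 4

[6, 11, 4]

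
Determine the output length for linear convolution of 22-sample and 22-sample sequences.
Linear/full convolution length: m + n - 1 = 22 + 22 - 1 = 43

43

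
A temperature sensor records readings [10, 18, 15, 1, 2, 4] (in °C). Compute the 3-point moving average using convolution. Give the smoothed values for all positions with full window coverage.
3-point moving average kernel = [1, 1, 1]. Apply in 'valid' mode (full window coverage): avg[0] = (10 + 18 + 15) / 3 = 14.33; avg[1] = (18 + 15 + 1) / 3 = 11.33; avg[2] = (15 + 1 + 2) / 3 = 6.0; avg[3] = (1 + 2 + 4) / 3 = 2.33. Smoothed values: [14.33, 11.33, 6.0, 2.33]

[14.33, 11.33, 6.0, 2.33]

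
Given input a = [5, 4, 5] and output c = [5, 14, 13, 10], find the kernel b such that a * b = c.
Output length 4 = len(a) + len(b) - 1 ⇒ len(b) = 2. Solve b forward using b[k] = (c[k] - Σ_{i≥1} a[i]·b[k-i]) / a[0]: b[0] = c[0] / a[0] = 5 / 5 = 1; b[1] = (c[1] - 4×1) / a[0] = (14 - 4×1) / 5 = 2. So b = [1, 2]. Forward-check [5, 4, 5] * [1, 2]: c[0] = 5×1 = 5; c[1] = 5×2 + 4×1 = 14; c[2] = 4×2 + 5×1 = 13; c[3] = 5×2 = 10 → [5, 14, 13, 10] ✓

[1, 2]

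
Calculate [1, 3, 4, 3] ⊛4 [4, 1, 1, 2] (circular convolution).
Use y[k] = Σ_j s[j]·t[(k-j) mod 4]. y[0] = 1×4 + 3×2 + 4×1 + 3×1 = 17; y[1] = 1×1 + 3×4 + 4×2 + 3×1 = 24; y[2] = 1×1 + 3×1 + 4×4 + 3×2 = 26; y[3] = 1×2 + 3×1 + 4×1 + 3×4 = 21. Result: [17, 24, 26, 21]

[17, 24, 26, 21]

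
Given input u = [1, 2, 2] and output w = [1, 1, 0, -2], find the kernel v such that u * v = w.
Output length 4 = len(u) + len(v) - 1 ⇒ len(v) = 2. Solve v forward using v[k] = (w[k] - Σ_{i≥1} u[i]·v[k-i]) / u[0]: v[0] = w[0] / u[0] = 1 / 1 = 1; v[1] = (w[1] - 2×1) / u[0] = (1 - 2×1) / 1 = -1. So v = [1, -1]. Forward-check [1, 2, 2] * [1, -1]: w[0] = 1×1 = 1; w[1] = 1×-1 + 2×1 = 1; w[2] = 2×-1 + 2×1 = 0; w[3] = 2×-1 = -2 → [1, 1, 0, -2] ✓

[1, -1]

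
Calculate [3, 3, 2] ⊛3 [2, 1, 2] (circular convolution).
Use y[k] = Σ_j a[j]·b[(k-j) mod 3]. y[0] = 3×2 + 3×2 + 2×1 = 14; y[1] = 3×1 + 3×2 + 2×2 = 13; y[2] = 3×2 + 3×1 + 2×2 = 13. Result: [14, 13, 13]

[14, 13, 13]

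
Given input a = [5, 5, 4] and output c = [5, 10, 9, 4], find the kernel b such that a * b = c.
Output length 4 = len(a) + len(b) - 1 ⇒ len(b) = 2. Solve b forward using b[k] = (c[k] - Σ_{i≥1} a[i]·b[k-i]) / a[0]: b[0] = c[0] / a[0] = 5 / 5 = 1; b[1] = (c[1] - 5×1) / a[0] = (10 - 5×1) / 5 = 1. So b = [1, 1]. Forward-check [5, 5, 4] * [1, 1]: c[0] = 5×1 = 5; c[1] = 5×1 + 5×1 = 10; c[2] = 5×1 + 4×1 = 9; c[3] = 4×1 = 4 → [5, 10, 9, 4] ✓

[1, 1]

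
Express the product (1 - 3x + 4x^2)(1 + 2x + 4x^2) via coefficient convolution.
Ascending coefficients: a = [1, -3, 4], b = [1, 2, 4]. c[0] = 1×1 = 1; c[1] = 1×2 + -3×1 = -1; c[2] = 1×4 + -3×2 + 4×1 = 2; c[3] = -3×4 + 4×2 = -4; c[4] = 4×4 = 16. Result coefficients: [1, -1, 2, -4, 16] → 1 - x + 2x^2 - 4x^3 + 16x^4

1 - x + 2x^2 - 4x^3 + 16x^4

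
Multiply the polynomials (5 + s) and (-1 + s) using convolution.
Ascending coefficients: a = [5, 1], b = [-1, 1]. c[0] = 5×-1 = -5; c[1] = 5×1 + 1×-1 = 4; c[2] = 1×1 = 1. Result coefficients: [-5, 4, 1] → -5 + 4s + s^2

-5 + 4s + s^2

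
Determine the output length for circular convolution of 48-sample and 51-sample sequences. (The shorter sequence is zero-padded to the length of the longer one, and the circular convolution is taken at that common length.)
Circular convolution (zero-padding the shorter input) has length max(m, n) = max(48, 51) = 51

51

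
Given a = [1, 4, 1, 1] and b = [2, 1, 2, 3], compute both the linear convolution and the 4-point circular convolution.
Linear: y_lin[0] = 1×2 = 2; y_lin[1] = 1×1 + 4×2 = 9; y_lin[2] = 1×2 + 4×1 + 1×2 = 8; y_lin[3] = 1×3 + 4×2 + 1×1 + 1×2 = 14; y_lin[4] = 4×3 + 1×2 + 1×1 = 15; y_lin[5] = 1×3 + 1×2 = 5; y_lin[6] = 1×3 = 3 → [2, 9, 8, 14, 15, 5, 3]. Circular (length 4): y[0] = 1×2 + 4×3 + 1×2 + 1×1 = 17; y[1] = 1×1 + 4×2 + 1×3 + 1×2 = 14; y[2] = 1×2 + 4×1 + 1×2 + 1×3 = 11; y[3] = 1×3 + 4×2 + 1×1 + 1×2 = 14 → [17, 14, 11, 14]

Linear: [2, 9, 8, 14, 15, 5, 3], Circular: [17, 14, 11, 14]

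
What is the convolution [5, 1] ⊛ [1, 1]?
y[0] = 5×1 = 5; y[1] = 5×1 + 1×1 = 6; y[2] = 1×1 = 1

[5, 6, 1]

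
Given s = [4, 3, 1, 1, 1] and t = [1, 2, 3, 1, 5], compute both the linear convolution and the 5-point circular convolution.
Linear: y_lin[0] = 4×1 = 4; y_lin[1] = 4×2 + 3×1 = 11; y_lin[2] = 4×3 + 3×2 + 1×1 = 19; y_lin[3] = 4×1 + 3×3 + 1×2 + 1×1 = 16; y_lin[4] = 4×5 + 3×1 + 1×3 + 1×2 + 1×1 = 29; y_lin[5] = 3×5 + 1×1 + 1×3 + 1×2 = 21; y_lin[6] = 1×5 + 1×1 + 1×3 = 9; y_lin[7] = 1×5 + 1×1 = 6; y_lin[8] = 1×5 = 5 → [4, 11, 19, 16, 29, 21, 9, 6, 5]. Circular (length 5): y[0] = 4×1 + 3×5 + 1×1 + 1×3 + 1×2 = 25; y[1] = 4×2 + 3×1 + 1×5 + 1×1 + 1×3 = 20; y[2] = 4×3 + 3×2 + 1×1 + 1×5 + 1×1 = 25; y[3] = 4×1 + 3×3 + 1×2 + 1×1 + 1×5 = 21; y[4] = 4×5 + 3×1 + 1×3 + 1×2 + 1×1 = 29 → [25, 20, 25, 21, 29]

Linear: [4, 11, 19, 16, 29, 21, 9, 6, 5], Circular: [25, 20, 25, 21, 29]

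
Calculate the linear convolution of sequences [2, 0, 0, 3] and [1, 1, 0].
y[0] = 2×1 = 2; y[1] = 2×1 + 0×1 = 2; y[2] = 2×0 + 0×1 + 0×1 = 0; y[3] = 0×0 + 0×1 + 3×1 = 3; y[4] = 0×0 + 3×1 = 3; y[5] = 3×0 = 0

[2, 2, 0, 3, 3, 0]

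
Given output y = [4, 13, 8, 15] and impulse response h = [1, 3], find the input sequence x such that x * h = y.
Deconvolve y=[4, 13, 8, 15] by h=[1, 3]. Since h[0]=1, solve forward: x[0] = y[0] / 1 = 4; x[1] = (y[1] - 4×3) / 1 = 1; x[2] = (y[2] - 1×3) / 1 = 5. So x = [4, 1, 5]. Check by forward convolution: y[0] = 4×1 = 4; y[1] = 4×3 + 1×1 = 13; y[2] = 1×3 + 5×1 = 8; y[3] = 5×3 = 15

[4, 1, 5]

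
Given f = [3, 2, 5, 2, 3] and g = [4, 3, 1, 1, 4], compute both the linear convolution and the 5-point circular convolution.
Linear: y_lin[0] = 3×4 = 12; y_lin[1] = 3×3 + 2×4 = 17; y_lin[2] = 3×1 + 2×3 + 5×4 = 29; y_lin[3] = 3×1 + 2×1 + 5×3 + 2×4 = 28; y_lin[4] = 3×4 + 2×1 + 5×1 + 2×3 + 3×4 = 37; y_lin[5] = 2×4 + 5×1 + 2×1 + 3×3 = 24; y_lin[6] = 5×4 + 2×1 + 3×1 = 25; y_lin[7] = 2×4 + 3×1 = 11; y_lin[8] = 3×4 = 12 → [12, 17, 29, 28, 37, 24, 25, 11, 12]. Circular (length 5): y[0] = 3×4 + 2×4 + 5×1 + 2×1 + 3×3 = 36; y[1] = 3×3 + 2×4 + 5×4 + 2×1 + 3×1 = 42; y[2] = 3×1 + 2×3 + 5×4 + 2×4 + 3×1 = 40; y[3] = 3×1 + 2×1 + 5×3 + 2×4 + 3×4 = 40; y[4] = 3×4 + 2×1 + 5×1 + 2×3 + 3×4 = 37 → [36, 42, 40, 40, 37]

Linear: [12, 17, 29, 28, 37, 24, 25, 11, 12], Circular: [36, 42, 40, 40, 37]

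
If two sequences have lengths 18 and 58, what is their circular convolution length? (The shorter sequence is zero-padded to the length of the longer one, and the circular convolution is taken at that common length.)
Circular convolution (zero-padding the shorter input) has length max(m, n) = max(18, 58) = 58

58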